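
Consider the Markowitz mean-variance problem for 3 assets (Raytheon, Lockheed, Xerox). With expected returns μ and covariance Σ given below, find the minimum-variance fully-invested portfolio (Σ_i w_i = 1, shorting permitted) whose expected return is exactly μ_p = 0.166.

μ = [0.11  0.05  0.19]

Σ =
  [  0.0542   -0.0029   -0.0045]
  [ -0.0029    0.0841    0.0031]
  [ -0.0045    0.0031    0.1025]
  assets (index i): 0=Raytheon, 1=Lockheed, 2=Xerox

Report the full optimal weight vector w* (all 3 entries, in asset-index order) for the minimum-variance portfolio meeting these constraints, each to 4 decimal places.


0.4631  -0.0932  0.6301

u=Σ⁻¹μ = [2.2221  0.5999  1.9331]
v=Σ⁻¹𝟙 = [19.9551  12.2004  10.2632]
a=μᵀu=0.641711  b=𝟙ᵀu=4.755085  c=𝟙ᵀv=42.418672  D=ac−b²=4.609699
λ₁=(c·0.166−b)/D = (42.418672·0.166−4.755085)/4.609699 = 0.496001
λ₂=(a−b·0.166)/D = (0.641711−4.755085·0.166)/4.609699 = -0.032027
w* = 0.496001·u + -0.032027·v:
  w_0 = 0.496001·2.2221 + -0.032027·19.9551 = 0.4631  (Raytheon)
  w_1 = 0.496001·0.5999 + -0.032027·12.2004 = -0.0932  (Lockheed)
  w_2 = 0.496001·1.9331 + -0.032027·10.2632 = 0.6301  (Xerox)
Σw_i=1.0000  μᵀw=0.1660
σ²=wᵀΣw=λ₁·μ_p+λ₂ = 0.496001·0.166 + -0.032027 = 0.050310 ≈ 0.0503


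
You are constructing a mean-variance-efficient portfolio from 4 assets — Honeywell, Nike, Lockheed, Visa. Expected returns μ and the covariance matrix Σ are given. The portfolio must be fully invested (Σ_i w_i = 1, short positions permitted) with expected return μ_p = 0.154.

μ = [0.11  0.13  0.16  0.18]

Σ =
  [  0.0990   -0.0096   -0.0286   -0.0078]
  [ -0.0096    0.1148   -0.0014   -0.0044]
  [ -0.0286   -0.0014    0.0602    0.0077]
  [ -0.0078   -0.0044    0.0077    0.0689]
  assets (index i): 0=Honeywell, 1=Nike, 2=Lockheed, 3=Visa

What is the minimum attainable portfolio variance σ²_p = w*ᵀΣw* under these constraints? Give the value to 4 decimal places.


0.0168

u=Σ⁻¹μ = [2.4817  1.4825  3.5397  2.5925]
v=Σ⁻¹𝟙 = [19.3280  11.1858  24.1717  14.7149]
a=μᵀu=1.498713  b=𝟙ᵀu=10.096384  c=𝟙ᵀv=69.400382  D=ac−b²=2.074262
λ₁=(c·0.154−b)/D = (69.400382·0.154−10.096384)/2.074262 = 0.285053
λ₂=(a−b·0.154)/D = (1.498713−10.096384·0.154)/2.074262 = -0.027060
w* = 0.285053·u + -0.027060·v:
  w_0 = 0.285053·2.4817 + -0.027060·19.3280 = 0.1844  (Honeywell)
  w_1 = 0.285053·1.4825 + -0.027060·11.1858 = 0.1199  (Nike)
  w_2 = 0.285053·3.5397 + -0.027060·24.1717 = 0.3549  (Lockheed)
  w_3 = 0.285053·2.5925 + -0.027060·14.7149 = 0.3408  (Visa)
Σw_i=1.0000  μᵀw=0.1540
σ²=wᵀΣw=λ₁·μ_p+λ₂ = 0.285053·0.154 + -0.027060 = 0.016838 ≈ 0.0168


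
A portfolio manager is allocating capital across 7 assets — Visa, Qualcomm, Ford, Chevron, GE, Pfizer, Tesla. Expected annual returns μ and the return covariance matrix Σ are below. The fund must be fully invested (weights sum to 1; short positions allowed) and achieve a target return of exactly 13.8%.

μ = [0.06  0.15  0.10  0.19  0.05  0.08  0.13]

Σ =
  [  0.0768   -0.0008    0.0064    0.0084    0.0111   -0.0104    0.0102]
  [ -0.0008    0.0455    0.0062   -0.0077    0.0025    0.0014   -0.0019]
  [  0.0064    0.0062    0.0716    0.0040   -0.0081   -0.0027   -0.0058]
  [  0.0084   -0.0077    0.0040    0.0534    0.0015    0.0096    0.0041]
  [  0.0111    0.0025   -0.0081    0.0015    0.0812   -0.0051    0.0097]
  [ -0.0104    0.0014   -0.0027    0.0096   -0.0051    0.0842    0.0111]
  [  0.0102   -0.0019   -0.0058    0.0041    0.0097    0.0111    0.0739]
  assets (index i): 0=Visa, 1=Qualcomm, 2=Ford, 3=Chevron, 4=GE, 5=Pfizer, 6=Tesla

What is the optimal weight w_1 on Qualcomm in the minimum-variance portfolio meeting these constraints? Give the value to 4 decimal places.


x=Σ⁻¹μ = [0.0926  3.8476  1.0224  3.8336  0.3408  0.3000  1.6230]
y=Σ⁻¹𝟙 = [8.8982  22.7325  12.6948  16.7074  10.8216  10.4411  9.9688]
a=μᵀx=1.665348  b=𝟙ᵀx=11.059963  c=𝟙ᵀy=92.264376  D=ac−b²=31.329481
λ₁=(c·0.138−b)/D = (92.264376·0.138−11.059963)/31.329481 = 0.053385
λ₂=(a−b·0.138)/D = (1.665348−11.059963·0.138)/31.329481 = 0.004439
w* = 0.053385·x + 0.004439·y:
  w_0 = 0.053385·0.0926 + 0.004439·8.8982 = 0.0444  (Visa)
  w_1 = 0.053385·3.8476 + 0.004439·22.7325 = 0.3063  (Qualcomm)
  w_2 = 0.053385·1.0224 + 0.004439·12.6948 = 0.1109  (Ford)
  w_3 = 0.053385·3.8336 + 0.004439·16.7074 = 0.2788  (Chevron)
  w_4 = 0.053385·0.3408 + 0.004439·10.8216 = 0.0662  (GE)
  w_5 = 0.053385·0.3000 + 0.004439·10.4411 = 0.0624  (Pfizer)
  w_6 = 0.053385·1.6230 + 0.004439·9.9688 = 0.1309  (Tesla)
Σw_i=1.0000  μᵀw=0.1380
σ²=wᵀΣw=λ₁·μ_p+λ₂ = 0.053385·0.138 + 0.004439 = 0.011806 ≈ 0.0118

0.3063


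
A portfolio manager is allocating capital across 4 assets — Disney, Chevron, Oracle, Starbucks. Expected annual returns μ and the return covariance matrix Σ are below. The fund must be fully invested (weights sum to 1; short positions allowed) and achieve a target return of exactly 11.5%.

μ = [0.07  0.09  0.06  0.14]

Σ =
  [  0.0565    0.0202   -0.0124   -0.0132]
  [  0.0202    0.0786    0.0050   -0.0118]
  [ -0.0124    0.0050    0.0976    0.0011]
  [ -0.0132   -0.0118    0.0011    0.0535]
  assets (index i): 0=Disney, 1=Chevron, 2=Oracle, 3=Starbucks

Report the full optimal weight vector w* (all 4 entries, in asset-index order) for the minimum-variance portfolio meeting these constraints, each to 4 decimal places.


x=Σ⁻¹μ = [1.7633  1.1382  0.7434  3.2876]
y=Σ⁻¹𝟙 = [22.9913  9.9777  12.3592  26.3108]
a=μᵀx=0.730733  b=𝟙ᵀx=6.932445  c=𝟙ᵀy=71.638992  D=ac−b²=4.290197
λ₁=(c·0.115−b)/D = (71.638992·0.115−6.932445)/4.290197 = 0.304424
λ₂=(a−b·0.115)/D = (0.730733−6.932445·0.115)/4.290197 = -0.015500
w* = 0.304424·x + -0.015500·y:
  w_0 = 0.304424·1.7633 + -0.015500·22.9913 = 0.1804  (Disney)
  w_1 = 0.304424·1.1382 + -0.015500·9.9777 = 0.1918  (Chevron)
  w_2 = 0.304424·0.7434 + -0.015500·12.3592 = 0.0347  (Oracle)
  w_3 = 0.304424·3.2876 + -0.015500·26.3108 = 0.5930  (Starbucks)
Σw_i=1.0000  μᵀw=0.1150
σ²=wᵀΣw=λ₁·μ_p+λ₂ = 0.304424·0.115 + -0.015500 = 0.019509 ≈ 0.0195

0.1804  0.1918  0.0347  0.5930


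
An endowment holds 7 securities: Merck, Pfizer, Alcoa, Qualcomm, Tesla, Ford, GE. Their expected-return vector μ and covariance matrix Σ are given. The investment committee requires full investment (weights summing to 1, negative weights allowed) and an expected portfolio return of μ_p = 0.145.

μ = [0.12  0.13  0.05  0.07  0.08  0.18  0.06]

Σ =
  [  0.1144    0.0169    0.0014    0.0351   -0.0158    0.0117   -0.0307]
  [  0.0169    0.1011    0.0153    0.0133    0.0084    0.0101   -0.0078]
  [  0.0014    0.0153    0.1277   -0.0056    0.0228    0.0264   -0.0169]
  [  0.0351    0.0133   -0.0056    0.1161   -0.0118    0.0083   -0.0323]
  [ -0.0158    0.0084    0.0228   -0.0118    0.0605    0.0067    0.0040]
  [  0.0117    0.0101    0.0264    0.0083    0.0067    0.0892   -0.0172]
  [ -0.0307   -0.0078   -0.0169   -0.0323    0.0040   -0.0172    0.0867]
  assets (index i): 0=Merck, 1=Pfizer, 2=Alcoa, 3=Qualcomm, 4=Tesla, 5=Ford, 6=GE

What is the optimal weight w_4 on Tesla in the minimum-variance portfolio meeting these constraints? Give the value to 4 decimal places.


x=Σ⁻¹μ = [1.1818  0.8486  -0.1162  0.6180  1.3447  1.9752  1.7242]
y=Σ⁻¹𝟙 = [11.6668  4.9137  5.7694  12.1712  16.5336  9.4538  22.8789]
a=μᵀx=0.856152  b=𝟙ᵀx=7.576343  c=𝟙ᵀy=83.387242  D=ac−b²=13.991186
λ₁=(c·0.145−b)/D = (83.387242·0.145−7.576343)/13.991186 = 0.322689
λ₂=(a−b·0.145)/D = (0.856152−7.576343·0.145)/13.991186 = -0.017326
w* = 0.322689·x + -0.017326·y:
  w_0 = 0.322689·1.1818 + -0.017326·11.6668 = 0.1792  (Merck)
  w_1 = 0.322689·0.8486 + -0.017326·4.9137 = 0.1887  (Pfizer)
  w_2 = 0.322689·-0.1162 + -0.017326·5.7694 = -0.1375  (Alcoa)
  w_3 = 0.322689·0.6180 + -0.017326·12.1712 = -0.0115  (Qualcomm)
  w_4 = 0.322689·1.3447 + -0.017326·16.5336 = 0.1475  (Tesla)
  w_5 = 0.322689·1.9752 + -0.017326·9.4538 = 0.4736  (Ford)
  w_6 = 0.322689·1.7242 + -0.017326·22.8789 = 0.1600  (GE)
Σw_i=1.0000  μᵀw=0.1450
σ²=wᵀΣw=λ₁·μ_p+λ₂ = 0.322689·0.145 + -0.017326 = 0.029463 ≈ 0.0295

0.1475


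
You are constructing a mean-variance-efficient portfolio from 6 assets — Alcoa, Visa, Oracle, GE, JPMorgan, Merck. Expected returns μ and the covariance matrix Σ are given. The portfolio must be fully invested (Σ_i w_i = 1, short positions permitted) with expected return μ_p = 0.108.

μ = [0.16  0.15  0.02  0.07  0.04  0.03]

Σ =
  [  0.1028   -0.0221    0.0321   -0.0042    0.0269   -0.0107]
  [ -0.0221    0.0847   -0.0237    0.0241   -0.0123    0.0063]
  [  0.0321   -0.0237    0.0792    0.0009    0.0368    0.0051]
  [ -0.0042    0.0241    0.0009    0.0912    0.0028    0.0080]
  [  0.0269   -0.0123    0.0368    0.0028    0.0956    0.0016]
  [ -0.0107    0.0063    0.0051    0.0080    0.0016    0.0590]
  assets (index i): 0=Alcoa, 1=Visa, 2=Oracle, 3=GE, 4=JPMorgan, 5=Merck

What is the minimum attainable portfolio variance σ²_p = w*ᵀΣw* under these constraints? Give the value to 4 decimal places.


g=Σ⁻¹μ = [2.0847  2.2156  -0.0222  0.2206  0.1086  0.6190]
h=Σ⁻¹𝟙 = [10.5021  15.1280  9.3051  5.8328  5.4395  15.4957]
a=μᵀg=0.703812  b=𝟙ᵀg=5.226377  c=𝟙ᵀh=61.703143  D=ac−b²=16.112425
λ₁=(c·0.108−b)/D = (61.703143·0.108−5.226377)/16.112425 = 0.089221
λ₂=(a−b·0.108)/D = (0.703812−5.226377·0.108)/16.112425 = 0.008649
w* = 0.089221·g + 0.008649·h:
  w_0 = 0.089221·2.0847 + 0.008649·10.5021 = 0.2768  (Alcoa)
  w_1 = 0.089221·2.2156 + 0.008649·15.1280 = 0.3285  (Visa)
  w_2 = 0.089221·-0.0222 + 0.008649·9.3051 = 0.0785  (Oracle)
  w_3 = 0.089221·0.2206 + 0.008649·5.8328 = 0.0701  (GE)
  w_4 = 0.089221·0.1086 + 0.008649·5.4395 = 0.0567  (JPMorgan)
  w_5 = 0.089221·0.6190 + 0.008649·15.4957 = 0.1893  (Merck)
Σw_i=1.0000  μᵀw=0.1080
σ²=wᵀΣw=λ₁·μ_p+λ₂ = 0.089221·0.108 + 0.008649 = 0.018285 ≈ 0.0183

0.0183


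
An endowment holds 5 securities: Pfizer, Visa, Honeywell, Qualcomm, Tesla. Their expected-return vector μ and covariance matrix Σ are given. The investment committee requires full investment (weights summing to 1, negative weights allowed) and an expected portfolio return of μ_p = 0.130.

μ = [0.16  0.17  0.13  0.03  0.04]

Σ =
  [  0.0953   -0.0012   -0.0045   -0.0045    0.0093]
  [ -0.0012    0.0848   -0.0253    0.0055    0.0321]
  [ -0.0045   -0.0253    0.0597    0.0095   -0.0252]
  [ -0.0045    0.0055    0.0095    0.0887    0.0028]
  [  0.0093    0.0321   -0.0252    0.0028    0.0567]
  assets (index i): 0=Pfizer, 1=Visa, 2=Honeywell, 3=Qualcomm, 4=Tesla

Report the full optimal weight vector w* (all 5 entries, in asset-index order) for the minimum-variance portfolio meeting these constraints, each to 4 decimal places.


u=Σ⁻¹μ = [1.8507  3.0288  3.7884  -0.1734  0.3795]
v=Σ⁻¹𝟙 = [10.2504  12.2450  31.0961  6.9941  22.4981]
a=μᵀu=1.313471  b=𝟙ᵀu=8.873948  c=𝟙ᵀv=83.083648  D=ac−b²=30.380979
λ₁=(c·0.130−b)/D = (83.083648·0.130−8.873948)/30.380979 = 0.063425
λ₂=(a−b·0.130)/D = (1.313471−8.873948·0.130)/30.380979 = 0.005262
w* = 0.063425·u + 0.005262·v:
  w_0 = 0.063425·1.8507 + 0.005262·10.2504 = 0.1713  (Pfizer)
  w_1 = 0.063425·3.0288 + 0.005262·12.2450 = 0.2565  (Visa)
  w_2 = 0.063425·3.7884 + 0.005262·31.0961 = 0.4039  (Honeywell)
  w_3 = 0.063425·-0.1734 + 0.005262·6.9941 = 0.0258  (Qualcomm)
  w_4 = 0.063425·0.3795 + 0.005262·22.4981 = 0.1425  (Tesla)
Σw_i=1.0000  μᵀw=0.1300
σ²=wᵀΣw=λ₁·μ_p+λ₂ = 0.063425·0.130 + 0.005262 = 0.013507 ≈ 0.0135

0.1713  0.2565  0.4039  0.0258  0.1425


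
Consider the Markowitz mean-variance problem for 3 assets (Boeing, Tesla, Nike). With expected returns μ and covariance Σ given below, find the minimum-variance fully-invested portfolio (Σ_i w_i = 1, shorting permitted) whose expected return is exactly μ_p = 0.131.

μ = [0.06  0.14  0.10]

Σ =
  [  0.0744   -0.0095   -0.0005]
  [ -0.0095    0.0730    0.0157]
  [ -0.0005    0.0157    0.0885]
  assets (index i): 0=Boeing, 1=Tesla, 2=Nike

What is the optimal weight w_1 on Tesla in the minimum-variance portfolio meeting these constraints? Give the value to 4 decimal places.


p=Σ⁻¹μ = [1.0522  1.8823  0.8020]
q=Σ⁻¹𝟙 = [15.2580  13.7606  8.9445]
a=μᵀp=0.406844  b=𝟙ᵀp=3.736414  c=𝟙ᵀq=37.963116  D=ac−b²=1.484291
λ₁=(c·0.131−b)/D = (37.963116·0.131−3.736414)/1.484291 = 0.833229
λ₂=(a−b·0.131)/D = (0.406844−3.736414·0.131)/1.484291 = -0.055667
w* = 0.833229·p + -0.055667·q:
  w_0 = 0.833229·1.0522 + -0.055667·15.2580 = 0.0273  (Boeing)
  w_1 = 0.833229·1.8823 + -0.055667·13.7606 = 0.8023  (Tesla)
  w_2 = 0.833229·0.8020 + -0.055667·8.9445 = 0.1703  (Nike)
Σw_i=1.0000  μᵀw=0.1310
σ²=wᵀΣw=λ₁·μ_p+λ₂ = 0.833229·0.131 + -0.055667 = 0.053486 ≈ 0.0535

0.8023


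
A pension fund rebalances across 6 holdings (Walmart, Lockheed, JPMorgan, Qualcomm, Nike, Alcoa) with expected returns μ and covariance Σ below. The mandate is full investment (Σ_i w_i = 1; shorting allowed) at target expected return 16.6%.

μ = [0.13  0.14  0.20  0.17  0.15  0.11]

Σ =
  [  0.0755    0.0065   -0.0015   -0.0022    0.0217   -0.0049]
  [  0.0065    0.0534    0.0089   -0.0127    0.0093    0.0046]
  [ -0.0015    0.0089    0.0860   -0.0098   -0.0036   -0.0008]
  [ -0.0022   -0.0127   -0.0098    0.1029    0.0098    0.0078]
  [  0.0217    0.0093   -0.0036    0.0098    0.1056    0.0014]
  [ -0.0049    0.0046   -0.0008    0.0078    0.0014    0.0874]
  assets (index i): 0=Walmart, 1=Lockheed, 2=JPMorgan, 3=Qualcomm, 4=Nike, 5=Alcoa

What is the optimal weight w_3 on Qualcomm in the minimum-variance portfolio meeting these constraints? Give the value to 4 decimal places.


x=Σ⁻¹μ = [1.4704  2.3014  2.3885  2.0401  0.7938  1.0470]
y=Σ⁻¹𝟙 = [11.6972  16.4569  11.7790  11.8928  4.7793  10.2012]
a=μᵀx=1.572106  b=𝟙ᵀx=10.041200  c=𝟙ᵀy=66.806367  D=ac−b²=4.200968
λ₁=(c·0.166−b)/D = (66.806367·0.166−10.041200)/4.200968 = 0.249623
λ₂=(a−b·0.166)/D = (1.572106−10.041200·0.166)/4.200968 = -0.022550
w* = 0.249623·x + -0.022550·y:
  w_0 = 0.249623·1.4704 + -0.022550·11.6972 = 0.1033  (Walmart)
  w_1 = 0.249623·2.3014 + -0.022550·16.4569 = 0.2034  (Lockheed)
  w_2 = 0.249623·2.3885 + -0.022550·11.7790 = 0.3306  (JPMorgan)
  w_3 = 0.249623·2.0401 + -0.022550·11.8928 = 0.2411  (Qualcomm)
  w_4 = 0.249623·0.7938 + -0.022550·4.7793 = 0.0904  (Nike)
  w_5 = 0.249623·1.0470 + -0.022550·10.2012 = 0.0313  (Alcoa)
Σw_i=1.0000  μᵀw=0.1660
σ²=wᵀΣw=λ₁·μ_p+λ₂ = 0.249623·0.166 + -0.022550 = 0.018887 ≈ 0.0189

0.2411


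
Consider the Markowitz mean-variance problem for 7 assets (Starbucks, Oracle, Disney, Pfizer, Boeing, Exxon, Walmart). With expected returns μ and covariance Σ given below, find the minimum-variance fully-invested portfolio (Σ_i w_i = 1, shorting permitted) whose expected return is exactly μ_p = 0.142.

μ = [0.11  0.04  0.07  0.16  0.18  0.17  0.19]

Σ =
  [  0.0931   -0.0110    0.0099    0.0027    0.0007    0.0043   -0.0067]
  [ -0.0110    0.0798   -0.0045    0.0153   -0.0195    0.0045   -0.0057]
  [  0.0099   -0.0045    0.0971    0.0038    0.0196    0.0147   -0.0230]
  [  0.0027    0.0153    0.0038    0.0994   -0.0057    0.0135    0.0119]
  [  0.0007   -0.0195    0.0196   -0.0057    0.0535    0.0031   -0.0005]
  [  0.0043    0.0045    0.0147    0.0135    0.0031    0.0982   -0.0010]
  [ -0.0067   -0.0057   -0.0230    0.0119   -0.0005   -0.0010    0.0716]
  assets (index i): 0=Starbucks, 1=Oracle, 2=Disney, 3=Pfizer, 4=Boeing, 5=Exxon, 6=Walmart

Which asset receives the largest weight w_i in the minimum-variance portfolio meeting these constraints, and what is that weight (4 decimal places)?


Boeing (0.2818)

x=Σ⁻¹μ = [1.4262  1.6007  0.3145  1.0094  3.8723  1.3167  2.8932]
y=Σ⁻¹𝟙 = [13.0475  20.6521  8.6691  4.3868  23.1576  6.2286  19.1359]
a=μᵀx=1.875001  b=𝟙ᵀx=12.433081  c=𝟙ᵀy=95.277544  D=ac−b²=24.064016
λ₁=(c·0.142−b)/D = (95.277544·0.142−12.433081)/24.064016 = 0.045559
λ₂=(a−b·0.142)/D = (1.875001−12.433081·0.142)/24.064016 = 0.004551
w* = 0.045559·x + 0.004551·y:
  w_0 = 0.045559·1.4262 + 0.004551·13.0475 = 0.1243  (Starbucks)
  w_1 = 0.045559·1.6007 + 0.004551·20.6521 = 0.1669  (Oracle)
  w_2 = 0.045559·0.3145 + 0.004551·8.6691 = 0.0538  (Disney)
  w_3 = 0.045559·1.0094 + 0.004551·4.3868 = 0.0659  (Pfizer)
  w_4 = 0.045559·3.8723 + 0.004551·23.1576 = 0.2818  (Boeing)
  w_5 = 0.045559·1.3167 + 0.004551·6.2286 = 0.0883  (Exxon)
  w_6 = 0.045559·2.8932 + 0.004551·19.1359 = 0.2189  (Walmart)
Σw_i=1.0000  μᵀw=0.1420
σ²=wᵀΣw=λ₁·μ_p+λ₂ = 0.045559·0.142 + 0.004551 = 0.011020 ≈ 0.0110


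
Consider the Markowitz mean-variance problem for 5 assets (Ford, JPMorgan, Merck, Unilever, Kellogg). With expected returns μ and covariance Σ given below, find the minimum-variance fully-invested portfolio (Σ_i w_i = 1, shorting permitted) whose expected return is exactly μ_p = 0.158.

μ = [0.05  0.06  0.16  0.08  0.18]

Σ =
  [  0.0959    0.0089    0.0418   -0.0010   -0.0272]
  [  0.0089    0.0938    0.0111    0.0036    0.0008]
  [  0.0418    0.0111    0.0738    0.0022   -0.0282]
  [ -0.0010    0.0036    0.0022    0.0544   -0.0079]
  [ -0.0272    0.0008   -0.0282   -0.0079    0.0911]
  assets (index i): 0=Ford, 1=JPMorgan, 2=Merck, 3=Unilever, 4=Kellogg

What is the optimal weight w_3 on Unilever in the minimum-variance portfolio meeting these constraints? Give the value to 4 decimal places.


u=Σ⁻¹μ = [-0.0236  0.1553  3.3069  1.7830  3.1457]
v=Σ⁻¹𝟙 = [9.4692  7.1416  14.0990  20.3999  19.8749]
a=μᵀu=1.246106  b=𝟙ᵀu=8.367264  c=𝟙ᵀv=70.984583  D=ac−b²=18.443198
λ₁=(c·0.158−b)/D = (70.984583·0.158−8.367264)/18.443198 = 0.154436
λ₂=(a−b·0.158)/D = (1.246106−8.367264·0.158)/18.443198 = -0.004117
w* = 0.154436·u + -0.004117·v:
  w_0 = 0.154436·-0.0236 + -0.004117·9.4692 = -0.0426  (Ford)
  w_1 = 0.154436·0.1553 + -0.004117·7.1416 = -0.0054  (JPMorgan)
  w_2 = 0.154436·3.3069 + -0.004117·14.0990 = 0.4527  (Merck)
  w_3 = 0.154436·1.7830 + -0.004117·20.3999 = 0.1914  (Unilever)
  w_4 = 0.154436·3.1457 + -0.004117·19.8749 = 0.4040  (Kellogg)
Σw_i=1.0000  μᵀw=0.1580
σ²=wᵀΣw=λ₁·μ_p+λ₂ = 0.154436·0.158 + -0.004117 = 0.020284 ≈ 0.0203

0.1914


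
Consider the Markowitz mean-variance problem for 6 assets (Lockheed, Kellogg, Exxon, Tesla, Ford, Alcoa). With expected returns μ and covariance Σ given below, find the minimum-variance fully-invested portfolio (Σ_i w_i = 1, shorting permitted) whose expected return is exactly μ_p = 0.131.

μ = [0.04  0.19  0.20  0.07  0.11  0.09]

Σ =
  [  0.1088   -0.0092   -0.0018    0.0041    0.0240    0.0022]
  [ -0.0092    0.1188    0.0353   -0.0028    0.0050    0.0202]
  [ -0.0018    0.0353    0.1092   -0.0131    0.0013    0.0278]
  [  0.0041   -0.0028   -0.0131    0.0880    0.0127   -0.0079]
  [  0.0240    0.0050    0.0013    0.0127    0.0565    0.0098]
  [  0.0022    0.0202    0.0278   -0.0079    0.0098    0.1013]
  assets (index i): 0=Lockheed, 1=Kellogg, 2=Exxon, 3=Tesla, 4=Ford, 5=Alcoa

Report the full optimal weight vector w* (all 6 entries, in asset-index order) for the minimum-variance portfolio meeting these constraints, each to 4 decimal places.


x=Σ⁻¹μ = [0.1067  1.0808  1.5237  0.8428  1.5523  0.1680]
y=Σ⁻¹𝟙 = [6.9215  5.5769  7.0377  11.3517  10.4149  6.5556]
a=μᵀx=0.759232  b=𝟙ᵀx=5.274267  c=𝟙ᵀy=47.858244  D=ac−b²=8.517597
λ₁=(c·0.131−b)/D = (47.858244·0.131−5.274267)/8.517597 = 0.116836
λ₂=(a−b·0.131)/D = (0.759232−5.274267·0.131)/8.517597 = 0.008019
w* = 0.116836·x + 0.008019·y:
  w_0 = 0.116836·0.1067 + 0.008019·6.9215 = 0.0680  (Lockheed)
  w_1 = 0.116836·1.0808 + 0.008019·5.5769 = 0.1710  (Kellogg)
  w_2 = 0.116836·1.5237 + 0.008019·7.0377 = 0.2345  (Exxon)
  w_3 = 0.116836·0.8428 + 0.008019·11.3517 = 0.1895  (Tesla)
  w_4 = 0.116836·1.5523 + 0.008019·10.4149 = 0.2649  (Ford)
  w_5 = 0.116836·0.1680 + 0.008019·6.5556 = 0.0722  (Alcoa)
Σw_i=1.0000  μᵀw=0.1310
σ²=wᵀΣw=λ₁·μ_p+λ₂ = 0.116836·0.131 + 0.008019 = 0.023325 ≈ 0.0233

0.0680  0.1710  0.2345  0.1895  0.2649  0.0722


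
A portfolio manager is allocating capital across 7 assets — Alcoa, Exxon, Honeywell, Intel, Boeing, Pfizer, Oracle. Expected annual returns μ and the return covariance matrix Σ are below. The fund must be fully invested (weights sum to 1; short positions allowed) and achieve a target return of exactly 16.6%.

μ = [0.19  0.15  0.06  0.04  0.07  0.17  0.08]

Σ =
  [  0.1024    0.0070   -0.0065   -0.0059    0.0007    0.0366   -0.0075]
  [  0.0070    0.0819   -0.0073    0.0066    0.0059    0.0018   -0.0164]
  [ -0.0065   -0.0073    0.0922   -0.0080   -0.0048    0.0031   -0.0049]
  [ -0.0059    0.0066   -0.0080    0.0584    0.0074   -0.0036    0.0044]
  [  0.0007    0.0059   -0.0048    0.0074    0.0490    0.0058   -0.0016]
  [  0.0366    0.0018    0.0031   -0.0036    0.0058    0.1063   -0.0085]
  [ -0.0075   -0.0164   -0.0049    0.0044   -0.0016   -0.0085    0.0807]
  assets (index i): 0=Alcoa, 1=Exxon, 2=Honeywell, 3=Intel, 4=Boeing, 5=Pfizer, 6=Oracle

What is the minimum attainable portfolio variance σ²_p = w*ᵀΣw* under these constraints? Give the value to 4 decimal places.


x=Σ⁻¹μ = [1.5460  1.9886  1.0780  0.5616  1.1139  1.0969  1.7116]
y=Σ⁻¹𝟙 = [9.5859  13.5490  15.5596  15.5589  17.6215  6.3606  17.1517]
a=μᵀx=1.080547  b=𝟙ᵀx=9.096550  c=𝟙ᵀy=95.387233  D=ac−b²=20.323139
λ₁=(c·0.166−b)/D = (95.387233·0.166−9.096550)/20.323139 = 0.331530
λ₂=(a−b·0.166)/D = (1.080547−9.096550·0.166)/20.323139 = -0.021133
w* = 0.331530·x + -0.021133·y:
  w_0 = 0.331530·1.5460 + -0.021133·9.5859 = 0.3100  (Alcoa)
  w_1 = 0.331530·1.9886 + -0.021133·13.5490 = 0.3729  (Exxon)
  w_2 = 0.331530·1.0780 + -0.021133·15.5596 = 0.0286  (Honeywell)
  w_3 = 0.331530·0.5616 + -0.021133·15.5589 = -0.1426  (Intel)
  w_4 = 0.331530·1.1139 + -0.021133·17.6215 = -0.0031  (Boeing)
  w_5 = 0.331530·1.0969 + -0.021133·6.3606 = 0.2293  (Pfizer)
  w_6 = 0.331530·1.7116 + -0.021133·17.1517 = 0.2050  (Oracle)
Σw_i=1.0000  μᵀw=0.1660
σ²=wᵀΣw=λ₁·μ_p+λ₂ = 0.331530·0.166 + -0.021133 = 0.033901 ≈ 0.0339

0.0339


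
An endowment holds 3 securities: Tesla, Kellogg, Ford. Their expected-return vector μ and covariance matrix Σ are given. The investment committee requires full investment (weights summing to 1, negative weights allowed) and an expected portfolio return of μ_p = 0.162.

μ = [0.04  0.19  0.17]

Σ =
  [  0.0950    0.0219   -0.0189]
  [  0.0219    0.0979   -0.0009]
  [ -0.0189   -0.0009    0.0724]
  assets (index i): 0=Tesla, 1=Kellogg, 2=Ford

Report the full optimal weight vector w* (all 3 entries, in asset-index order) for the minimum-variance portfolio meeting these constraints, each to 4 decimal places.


0.1184  0.3696  0.5120

u=Σ⁻¹μ = [0.4909  1.8539  2.4993]
v=Σ⁻¹𝟙 = [12.1609  7.6512  17.0819]
a=μᵀu=0.796755  b=𝟙ᵀu=4.844077  c=𝟙ᵀv=36.893953  D=ac−b²=5.930356
λ₁=(c·0.162−b)/D = (36.893953·0.162−4.844077)/5.930356 = 0.191008
λ₂=(a−b·0.162)/D = (0.796755−4.844077·0.162)/5.930356 = 0.002026
w* = 0.191008·u + 0.002026·v:
  w_0 = 0.191008·0.4909 + 0.002026·12.1609 = 0.1184  (Tesla)
  w_1 = 0.191008·1.8539 + 0.002026·7.6512 = 0.3696  (Kellogg)
  w_2 = 0.191008·2.4993 + 0.002026·17.0819 = 0.5120  (Ford)
Σw_i=1.0000  μᵀw=0.1620
σ²=wᵀΣw=λ₁·μ_p+λ₂ = 0.191008·0.162 + 0.002026 = 0.032969 ≈ 0.0330


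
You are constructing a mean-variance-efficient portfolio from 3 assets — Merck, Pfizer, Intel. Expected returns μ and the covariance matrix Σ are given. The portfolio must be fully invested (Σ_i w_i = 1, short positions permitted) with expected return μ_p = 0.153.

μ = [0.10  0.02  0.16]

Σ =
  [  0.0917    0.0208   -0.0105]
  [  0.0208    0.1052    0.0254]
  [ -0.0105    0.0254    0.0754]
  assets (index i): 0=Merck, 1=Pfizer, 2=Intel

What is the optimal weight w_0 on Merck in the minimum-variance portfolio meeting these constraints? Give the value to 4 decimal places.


0.4442

p=Σ⁻¹μ = [1.5553  -0.7424  2.5887]
q=Σ⁻¹𝟙 = [11.5596  3.9506  13.5415]
a=μᵀp=0.554879  b=𝟙ᵀp=3.401610  c=𝟙ᵀq=29.051708  D=ac−b²=4.549218
λ₁=(c·0.153−b)/D = (29.051708·0.153−3.401610)/4.549218 = 0.229336
λ₂=(a−b·0.153)/D = (0.554879−3.401610·0.153)/4.549218 = 0.007569
w* = 0.229336·p + 0.007569·q:
  w_0 = 0.229336·1.5553 + 0.007569·11.5596 = 0.4442  (Merck)
  w_1 = 0.229336·-0.7424 + 0.007569·3.9506 = -0.1404  (Pfizer)
  w_2 = 0.229336·2.5887 + 0.007569·13.5415 = 0.6962  (Intel)
Σw_i=1.0000  μᵀw=0.1530
σ²=wᵀΣw=λ₁·μ_p+λ₂ = 0.229336·0.153 + 0.007569 = 0.042657 ≈ 0.0427


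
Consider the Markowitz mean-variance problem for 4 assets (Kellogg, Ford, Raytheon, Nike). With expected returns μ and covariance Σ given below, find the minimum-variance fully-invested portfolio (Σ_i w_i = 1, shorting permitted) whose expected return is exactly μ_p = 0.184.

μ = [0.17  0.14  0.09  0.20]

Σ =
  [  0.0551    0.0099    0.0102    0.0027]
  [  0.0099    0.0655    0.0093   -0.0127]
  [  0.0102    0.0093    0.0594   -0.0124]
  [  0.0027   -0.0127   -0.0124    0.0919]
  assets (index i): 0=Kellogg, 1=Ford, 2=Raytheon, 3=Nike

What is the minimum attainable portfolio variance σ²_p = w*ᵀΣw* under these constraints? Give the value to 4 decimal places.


u=Σ⁻¹μ = [2.3376  2.0956  1.3233  2.5758]
v=Σ⁻¹𝟙 = [12.0179  14.0605  15.6132  14.5781]
a=μᵀu=1.325029  b=𝟙ᵀu=8.332307  c=𝟙ᵀv=56.269612  D=ac−b²=5.131508
λ₁=(c·0.184−b)/D = (56.269612·0.184−8.332307)/5.131508 = 0.393900
λ₂=(a−b·0.184)/D = (1.325029−8.332307·0.184)/5.131508 = -0.040556
w* = 0.393900·u + -0.040556·v:
  w_0 = 0.393900·2.3376 + -0.040556·12.0179 = 0.4334  (Kellogg)
  w_1 = 0.393900·2.0956 + -0.040556·14.0605 = 0.2552  (Ford)
  w_2 = 0.393900·1.3233 + -0.040556·15.6132 = -0.1119  (Raytheon)
  w_3 = 0.393900·2.5758 + -0.040556·14.5781 = 0.4234  (Nike)
Σw_i=1.0000  μᵀw=0.1840
σ²=wᵀΣw=λ₁·μ_p+λ₂ = 0.393900·0.184 + -0.040556 = 0.031921 ≈ 0.0319

0.0319


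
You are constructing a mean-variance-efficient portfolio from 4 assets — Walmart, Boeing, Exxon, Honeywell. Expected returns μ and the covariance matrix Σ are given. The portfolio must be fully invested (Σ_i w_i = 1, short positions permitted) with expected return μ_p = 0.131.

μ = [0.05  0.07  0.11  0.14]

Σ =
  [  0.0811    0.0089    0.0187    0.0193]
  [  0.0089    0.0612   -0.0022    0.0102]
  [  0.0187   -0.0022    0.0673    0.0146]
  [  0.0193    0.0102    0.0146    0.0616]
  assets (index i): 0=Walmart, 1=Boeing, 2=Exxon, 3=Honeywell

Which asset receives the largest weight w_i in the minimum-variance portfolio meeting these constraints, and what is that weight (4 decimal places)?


u=Σ⁻¹μ = [-0.2363  0.9119  1.3215  1.8825]
v=Σ⁻¹𝟙 = [5.8563  14.3673  11.6950  9.2480]
a=μᵀu=0.460944  b=𝟙ᵀu=3.879702  c=𝟙ᵀv=41.166647  D=ac−b²=3.923411
λ₁=(c·0.131−b)/D = (41.166647·0.131−3.879702)/3.923411 = 0.385667
λ₂=(a−b·0.131)/D = (0.460944−3.879702·0.131)/3.923411 = -0.012055
w* = 0.385667·u + -0.012055·v:
  w_0 = 0.385667·-0.2363 + -0.012055·5.8563 = -0.1617  (Walmart)
  w_1 = 0.385667·0.9119 + -0.012055·14.3673 = 0.1785  (Boeing)
  w_2 = 0.385667·1.3215 + -0.012055·11.6950 = 0.3687  (Exxon)
  w_3 = 0.385667·1.8825 + -0.012055·9.2480 = 0.6145  (Honeywell)
Σw_i=1.0000  μᵀw=0.1310
σ²=wᵀΣw=λ₁·μ_p+λ₂ = 0.385667·0.131 + -0.012055 = 0.038467 ≈ 0.0385

Honeywell (0.6145)


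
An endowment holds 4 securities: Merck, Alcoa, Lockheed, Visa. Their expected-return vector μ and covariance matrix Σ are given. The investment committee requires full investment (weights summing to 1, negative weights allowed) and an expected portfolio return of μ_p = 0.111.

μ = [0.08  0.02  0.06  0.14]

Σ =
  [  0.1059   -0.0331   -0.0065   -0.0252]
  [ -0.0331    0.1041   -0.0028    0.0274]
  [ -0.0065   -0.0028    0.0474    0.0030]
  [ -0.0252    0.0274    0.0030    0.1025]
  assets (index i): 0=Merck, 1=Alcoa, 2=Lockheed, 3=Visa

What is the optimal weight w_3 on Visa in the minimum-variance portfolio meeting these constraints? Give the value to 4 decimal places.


0.5224

p=Σ⁻¹μ = [1.2841  0.2202  1.3547  1.5830]
q=Σ⁻¹𝟙 = [17.3453  13.1758  23.6333  9.8067]
a=μᵀp=0.410042  b=𝟙ᵀp=4.442066  c=𝟙ᵀq=63.960963  D=ac−b²=6.494735
λ₁=(c·0.111−b)/D = (63.960963·0.111−4.442066)/6.494735 = 0.409193
λ₂=(a−b·0.111)/D = (0.410042−4.442066·0.111)/6.494735 = -0.012784
w* = 0.409193·p + -0.012784·q:
  w_0 = 0.409193·1.2841 + -0.012784·17.3453 = 0.3037  (Merck)
  w_1 = 0.409193·0.2202 + -0.012784·13.1758 = -0.0783  (Alcoa)
  w_2 = 0.409193·1.3547 + -0.012784·23.6333 = 0.2522  (Lockheed)
  w_3 = 0.409193·1.5830 + -0.012784·9.8067 = 0.5224  (Visa)
Σw_i=1.0000  μᵀw=0.1110
σ²=wᵀΣw=λ₁·μ_p+λ₂ = 0.409193·0.111 + -0.012784 = 0.032637 ≈ 0.0326


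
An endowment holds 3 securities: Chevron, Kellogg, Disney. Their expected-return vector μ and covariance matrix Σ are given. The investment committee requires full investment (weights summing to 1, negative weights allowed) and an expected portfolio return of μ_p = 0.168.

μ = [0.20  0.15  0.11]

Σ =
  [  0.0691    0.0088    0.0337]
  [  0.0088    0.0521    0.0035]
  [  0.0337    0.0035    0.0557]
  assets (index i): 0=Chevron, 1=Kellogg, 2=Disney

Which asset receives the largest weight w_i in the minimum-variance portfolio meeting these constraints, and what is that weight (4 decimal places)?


g=Σ⁻¹μ = [2.4037  2.4484  0.3667]
h=Σ⁻¹𝟙 = [5.7317  17.3258  13.3968]
a=μᵀg=0.888345  b=𝟙ᵀg=5.218854  c=𝟙ᵀh=36.454264  D=ac−b²=5.147509
λ₁=(c·0.168−b)/D = (36.454264·0.168−5.218854)/5.147509 = 0.175903
λ₂=(a−b·0.168)/D = (0.888345−5.218854·0.168)/5.147509 = 0.002249
w* = 0.175903·g + 0.002249·h:
  w_0 = 0.175903·2.4037 + 0.002249·5.7317 = 0.4357  (Chevron)
  w_1 = 0.175903·2.4484 + 0.002249·17.3258 = 0.4697  (Kellogg)
  w_2 = 0.175903·0.3667 + 0.002249·13.3968 = 0.0946  (Disney)
Σw_i=1.0000  μᵀw=0.1680
σ²=wᵀΣw=λ₁·μ_p+λ₂ = 0.175903·0.168 + 0.002249 = 0.031801 ≈ 0.0318

Kellogg (0.4697)


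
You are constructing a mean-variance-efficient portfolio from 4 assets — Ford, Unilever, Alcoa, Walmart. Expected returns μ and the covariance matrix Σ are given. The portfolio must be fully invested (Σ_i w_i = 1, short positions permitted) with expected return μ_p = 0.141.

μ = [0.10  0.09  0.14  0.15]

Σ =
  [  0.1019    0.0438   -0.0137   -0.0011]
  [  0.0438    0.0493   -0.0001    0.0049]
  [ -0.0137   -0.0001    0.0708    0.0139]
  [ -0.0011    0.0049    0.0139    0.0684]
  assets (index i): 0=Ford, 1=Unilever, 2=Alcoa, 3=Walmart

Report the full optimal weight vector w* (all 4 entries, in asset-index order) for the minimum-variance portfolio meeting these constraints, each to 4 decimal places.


g=Σ⁻¹μ = [0.8602  0.8882  1.7960  1.7782]
h=Σ⁻¹𝟙 = [5.5469  14.2858  13.0517  11.0334]
a=μᵀg=0.684133  b=𝟙ᵀg=5.322646  c=𝟙ᵀh=43.917682  D=ac−b²=1.714992
λ₁=(c·0.141−b)/D = (43.917682·0.141−5.322646)/1.714992 = 0.507144
λ₂=(a−b·0.141)/D = (0.684133−5.322646·0.141)/1.714992 = -0.038694
w* = 0.507144·g + -0.038694·h:
  w_0 = 0.507144·0.8602 + -0.038694·5.5469 = 0.2216  (Ford)
  w_1 = 0.507144·0.8882 + -0.038694·14.2858 = -0.1023  (Unilever)
  w_2 = 0.507144·1.7960 + -0.038694·13.0517 = 0.4058  (Alcoa)
  w_3 = 0.507144·1.7782 + -0.038694·11.0334 = 0.4749  (Walmart)
Σw_i=1.0000  μᵀw=0.1410
σ²=wᵀΣw=λ₁·μ_p+λ₂ = 0.507144·0.141 + -0.038694 = 0.032813 ≈ 0.0328

0.2216  -0.1023  0.4058  0.4749


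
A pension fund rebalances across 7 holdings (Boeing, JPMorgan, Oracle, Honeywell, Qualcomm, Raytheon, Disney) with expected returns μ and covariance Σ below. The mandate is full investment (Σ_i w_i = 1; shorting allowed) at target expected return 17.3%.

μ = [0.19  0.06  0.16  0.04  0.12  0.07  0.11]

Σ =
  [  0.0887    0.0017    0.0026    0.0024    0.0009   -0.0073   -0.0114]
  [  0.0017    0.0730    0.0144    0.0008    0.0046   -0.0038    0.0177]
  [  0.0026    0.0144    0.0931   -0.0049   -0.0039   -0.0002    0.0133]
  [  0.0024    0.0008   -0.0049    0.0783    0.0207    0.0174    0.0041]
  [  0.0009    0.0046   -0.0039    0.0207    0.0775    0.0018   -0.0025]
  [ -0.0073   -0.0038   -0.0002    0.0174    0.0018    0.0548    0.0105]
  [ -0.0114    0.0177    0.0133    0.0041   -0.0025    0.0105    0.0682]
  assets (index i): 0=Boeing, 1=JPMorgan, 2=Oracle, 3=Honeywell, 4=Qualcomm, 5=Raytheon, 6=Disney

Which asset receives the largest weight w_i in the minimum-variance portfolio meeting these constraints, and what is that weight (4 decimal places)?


g=Σ⁻¹μ = [2.4030  0.0574  1.4741  -0.2996  1.6912  1.3426  1.5855]
h=Σ⁻¹𝟙 = [13.2833  9.3545  8.2378  5.6406  11.0516  16.5563  10.3659]
a=μᵀg=1.155210  b=𝟙ᵀg=8.254143  c=𝟙ᵀh=74.489903  D=ac−b²=17.920637
λ₁=(c·0.173−b)/D = (74.489903·0.173−8.254143)/17.920637 = 0.258507
λ₂=(a−b·0.173)/D = (1.155210−8.254143·0.173)/17.920637 = -0.015220
w* = 0.258507·g + -0.015220·h:
  w_0 = 0.258507·2.4030 + -0.015220·13.2833 = 0.4190  (Boeing)
  w_1 = 0.258507·0.0574 + -0.015220·9.3545 = -0.1276  (JPMorgan)
  w_2 = 0.258507·1.4741 + -0.015220·8.2378 = 0.2557  (Oracle)
  w_3 = 0.258507·-0.2996 + -0.015220·5.6406 = -0.1633  (Honeywell)
  w_4 = 0.258507·1.6912 + -0.015220·11.0516 = 0.2690  (Qualcomm)
  w_5 = 0.258507·1.3426 + -0.015220·16.5563 = 0.0951  (Raytheon)
  w_6 = 0.258507·1.5855 + -0.015220·10.3659 = 0.2521  (Disney)
Σw_i=1.0000  μᵀw=0.1730
σ²=wᵀΣw=λ₁·μ_p+λ₂ = 0.258507·0.173 + -0.015220 = 0.029501 ≈ 0.0295

Boeing (0.4190)


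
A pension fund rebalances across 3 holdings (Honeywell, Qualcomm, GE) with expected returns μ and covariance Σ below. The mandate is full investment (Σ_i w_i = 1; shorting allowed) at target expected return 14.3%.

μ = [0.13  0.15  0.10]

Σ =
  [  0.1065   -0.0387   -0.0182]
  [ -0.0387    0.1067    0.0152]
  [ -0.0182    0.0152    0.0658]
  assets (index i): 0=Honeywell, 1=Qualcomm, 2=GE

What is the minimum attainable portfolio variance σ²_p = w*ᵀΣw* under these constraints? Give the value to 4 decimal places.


0.0382

x=Σ⁻¹μ = [2.2248  1.9735  1.6792]
y=Σ⁻¹𝟙 = [17.0533  13.1532  16.8760]
a=μᵀx=0.753169  b=𝟙ᵀx=5.877502  c=𝟙ᵀy=47.082449  D=ac−b²=0.915995
λ₁=(c·0.143−b)/D = (47.082449·0.143−5.877502)/0.915995 = 0.933725
λ₂=(a−b·0.143)/D = (0.753169−5.877502·0.143)/0.915995 = -0.095322
w* = 0.933725·x + -0.095322·y:
  w_0 = 0.933725·2.2248 + -0.095322·17.0533 = 0.4518  (Honeywell)
  w_1 = 0.933725·1.9735 + -0.095322·13.1532 = 0.5889  (Qualcomm)
  w_2 = 0.933725·1.6792 + -0.095322·16.8760 = -0.0407  (GE)
Σw_i=1.0000  μᵀw=0.1430
σ²=wᵀΣw=λ₁·μ_p+λ₂ = 0.933725·0.143 + -0.095322 = 0.038201 ≈ 0.0382


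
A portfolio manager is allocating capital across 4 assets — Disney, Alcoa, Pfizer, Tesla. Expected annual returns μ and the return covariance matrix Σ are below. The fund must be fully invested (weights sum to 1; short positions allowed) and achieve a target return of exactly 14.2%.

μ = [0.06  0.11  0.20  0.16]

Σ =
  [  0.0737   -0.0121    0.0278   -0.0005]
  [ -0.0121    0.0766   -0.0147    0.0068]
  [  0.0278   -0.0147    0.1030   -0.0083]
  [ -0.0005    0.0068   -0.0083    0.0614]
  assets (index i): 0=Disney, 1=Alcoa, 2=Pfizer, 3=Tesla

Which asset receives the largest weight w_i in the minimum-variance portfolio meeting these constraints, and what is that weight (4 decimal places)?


g=Σ⁻¹μ = [0.2251  1.6778  2.3411  2.7384]
h=Σ⁻¹𝟙 = [12.5125  15.4978  9.8328  16.0014]
a=μᵀg=1.104418  b=𝟙ᵀg=6.982297  c=𝟙ᵀh=53.844543  D=ac−b²=10.714381
λ₁=(c·0.142−b)/D = (53.844543·0.142−6.982297)/10.714381 = 0.061938
λ₂=(a−b·0.142)/D = (1.104418−6.982297·0.142)/10.714381 = 0.010540
w* = 0.061938·g + 0.010540·h:
  w_0 = 0.061938·0.2251 + 0.010540·12.5125 = 0.1458  (Disney)
  w_1 = 0.061938·1.6778 + 0.010540·15.4978 = 0.2673  (Alcoa)
  w_2 = 0.061938·2.3411 + 0.010540·9.8328 = 0.2486  (Pfizer)
  w_3 = 0.061938·2.7384 + 0.010540·16.0014 = 0.3383  (Tesla)
Σw_i=1.0000  μᵀw=0.1420
σ²=wᵀΣw=λ₁·μ_p+λ₂ = 0.061938·0.142 + 0.010540 = 0.019335 ≈ 0.0193

Tesla (0.3383)


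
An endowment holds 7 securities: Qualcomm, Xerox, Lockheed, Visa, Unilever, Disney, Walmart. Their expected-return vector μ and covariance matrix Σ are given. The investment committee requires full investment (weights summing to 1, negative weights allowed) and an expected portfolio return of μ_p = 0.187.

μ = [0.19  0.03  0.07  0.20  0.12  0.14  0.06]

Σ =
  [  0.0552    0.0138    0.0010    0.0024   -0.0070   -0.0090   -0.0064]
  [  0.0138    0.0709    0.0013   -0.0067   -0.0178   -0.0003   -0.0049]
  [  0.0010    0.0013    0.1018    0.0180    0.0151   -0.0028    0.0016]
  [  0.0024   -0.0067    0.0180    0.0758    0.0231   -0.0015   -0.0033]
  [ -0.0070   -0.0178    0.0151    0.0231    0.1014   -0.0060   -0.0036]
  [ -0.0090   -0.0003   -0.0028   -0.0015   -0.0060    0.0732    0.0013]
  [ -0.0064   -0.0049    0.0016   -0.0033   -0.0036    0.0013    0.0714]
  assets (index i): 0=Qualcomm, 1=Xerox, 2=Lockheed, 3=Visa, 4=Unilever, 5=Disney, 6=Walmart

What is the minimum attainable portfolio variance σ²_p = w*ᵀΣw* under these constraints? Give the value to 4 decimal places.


u=Σ⁻¹μ = [3.9929  0.2529  0.1214  2.2577  1.1679  2.5275  1.3301]
v=Σ⁻¹𝟙 = [20.1690  15.4076  6.0500  9.7819  12.4774  17.3479  17.5006]
a=μᵀu=1.800059  b=𝟙ᵀu=11.650256  c=𝟙ᵀv=98.734472  D=ac−b²=41.999439
λ₁=(c·0.187−b)/D = (98.734472·0.187−11.650256)/41.999439 = 0.162219
λ₂=(a−b·0.187)/D = (1.800059−11.650256·0.187)/41.999439 = -0.009013
w* = 0.162219·u + -0.009013·v:
  w_0 = 0.162219·3.9929 + -0.009013·20.1690 = 0.4659  (Qualcomm)
  w_1 = 0.162219·0.2529 + -0.009013·15.4076 = -0.0978  (Xerox)
  w_2 = 0.162219·0.1214 + -0.009013·6.0500 = -0.0348  (Lockheed)
  w_3 = 0.162219·2.2577 + -0.009013·9.7819 = 0.2781  (Visa)
  w_4 = 0.162219·1.1679 + -0.009013·12.4774 = 0.0770  (Unilever)
  w_5 = 0.162219·2.5275 + -0.009013·17.3479 = 0.2537  (Disney)
  w_6 = 0.162219·1.3301 + -0.009013·17.5006 = 0.0580  (Walmart)
Σw_i=1.0000  μᵀw=0.1870
σ²=wᵀΣw=λ₁·μ_p+λ₂ = 0.162219·0.187 + -0.009013 = 0.021322 ≈ 0.0213

0.0213


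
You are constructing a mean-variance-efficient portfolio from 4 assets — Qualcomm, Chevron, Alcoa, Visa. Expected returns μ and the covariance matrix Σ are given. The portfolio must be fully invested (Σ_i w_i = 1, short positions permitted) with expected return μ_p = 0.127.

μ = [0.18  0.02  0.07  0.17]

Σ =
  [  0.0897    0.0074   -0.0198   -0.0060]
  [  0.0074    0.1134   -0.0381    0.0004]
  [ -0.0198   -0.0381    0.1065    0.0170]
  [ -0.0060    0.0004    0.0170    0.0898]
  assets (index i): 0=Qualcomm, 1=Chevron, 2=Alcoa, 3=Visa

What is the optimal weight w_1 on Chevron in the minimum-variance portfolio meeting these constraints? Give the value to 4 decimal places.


0.1559

g=Σ⁻¹μ = [2.3046  0.3223  0.9018  1.8749]
h=Σ⁻¹𝟙 = [14.0407  12.9703  15.1808  9.1423]
a=μᵀg=0.803129  b=𝟙ᵀg=5.403592  c=𝟙ᵀh=51.334152  D=ac−b²=12.029133
λ₁=(c·0.127−b)/D = (51.334152·0.127−5.403592)/12.029133 = 0.092762
λ₂=(a−b·0.127)/D = (0.803129−5.403592·0.127)/12.029133 = 0.009716
w* = 0.092762·g + 0.009716·h:
  w_0 = 0.092762·2.3046 + 0.009716·14.0407 = 0.3502  (Qualcomm)
  w_1 = 0.092762·0.3223 + 0.009716·12.9703 = 0.1559  (Chevron)
  w_2 = 0.092762·0.9018 + 0.009716·15.1808 = 0.2311  (Alcoa)
  w_3 = 0.092762·1.8749 + 0.009716·9.1423 = 0.2627  (Visa)
Σw_i=1.0000  μᵀw=0.1270
σ²=wᵀΣw=λ₁·μ_p+λ₂ = 0.092762·0.127 + 0.009716 = 0.021497 ≈ 0.0215
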